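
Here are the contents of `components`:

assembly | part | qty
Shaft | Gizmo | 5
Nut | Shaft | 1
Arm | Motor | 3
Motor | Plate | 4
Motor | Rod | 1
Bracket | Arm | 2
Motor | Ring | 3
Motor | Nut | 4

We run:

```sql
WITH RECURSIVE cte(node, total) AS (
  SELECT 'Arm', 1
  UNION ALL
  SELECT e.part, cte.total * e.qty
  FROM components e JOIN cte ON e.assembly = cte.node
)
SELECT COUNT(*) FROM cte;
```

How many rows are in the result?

8

Base: (Arm, total=1).
Iteration 1: components of {Arm} -> Motor = 1*3 = 3.
Iteration 2: components of {Motor} -> Nut = 3*4 = 12, Plate = 3*4 = 12, Ring = 3*3 = 9, Rod = 3*1 = 3.
Iteration 3: components of {Nut,Plate,Ring,Rod} -> Shaft = 12*1 = 12.
Iteration 4: components of {Shaft} -> Gizmo = 12*5 = 60.
Iteration 5: no further components; recursion stops.
Total rows emitted: 8.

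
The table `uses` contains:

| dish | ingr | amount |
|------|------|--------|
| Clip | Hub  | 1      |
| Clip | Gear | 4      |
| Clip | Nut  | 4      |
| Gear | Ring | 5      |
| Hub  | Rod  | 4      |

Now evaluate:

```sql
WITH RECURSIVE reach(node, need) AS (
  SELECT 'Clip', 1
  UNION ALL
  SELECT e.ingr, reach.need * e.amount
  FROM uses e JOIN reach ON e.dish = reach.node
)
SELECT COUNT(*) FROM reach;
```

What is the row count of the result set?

Base: (Clip, need=1).
Iteration 1: components of {Clip} -> Gear = 1*4 = 4, Hub = 1*1 = 1, Nut = 1*4 = 4.
Iteration 2: components of {Gear,Hub,Nut} -> Ring = 4*5 = 20, Rod = 1*4 = 4.
Iteration 3: no further components; recursion stops.
Total rows emitted: 6.

6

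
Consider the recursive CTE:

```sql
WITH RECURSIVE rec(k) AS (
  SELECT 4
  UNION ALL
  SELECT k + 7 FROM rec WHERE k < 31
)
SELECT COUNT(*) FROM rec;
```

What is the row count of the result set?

5

Base: k=4.
Iteration 1: 4 < 31 holds -> k = 4 + 7 = 11.
Iteration 2: 11 < 31 holds -> k = 11 + 7 = 18.
Iteration 3: 18 < 31 holds -> k = 18 + 7 = 25.
Iteration 4: 25 < 31 holds -> k = 25 + 7 = 32.
Iteration 5: 32 < 31 fails; recursion stops.
Total rows emitted: 5.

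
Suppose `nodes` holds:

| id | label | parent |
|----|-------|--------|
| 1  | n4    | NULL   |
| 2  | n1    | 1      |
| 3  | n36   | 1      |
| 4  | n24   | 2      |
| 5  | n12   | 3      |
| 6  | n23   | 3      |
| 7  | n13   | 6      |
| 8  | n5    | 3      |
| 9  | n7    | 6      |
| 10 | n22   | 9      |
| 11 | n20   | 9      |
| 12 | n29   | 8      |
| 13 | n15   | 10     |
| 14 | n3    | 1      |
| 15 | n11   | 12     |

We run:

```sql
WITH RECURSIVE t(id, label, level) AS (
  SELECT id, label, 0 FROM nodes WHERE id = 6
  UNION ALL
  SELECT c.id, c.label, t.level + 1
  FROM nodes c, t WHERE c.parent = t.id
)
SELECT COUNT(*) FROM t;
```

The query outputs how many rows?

6

Base: id=6 (n23) at level 0.
Iteration 1: rows with parent in {6} -> n13 (id 7, level 1), n7 (id 9, level 1).
Iteration 2: rows with parent in {7,9} -> n22 (id 10, level 2), n20 (id 11, level 2).
Iteration 3: rows with parent in {10,11} -> n15 (id 13, level 3).
Iteration 4: no rows with parent in {13}; recursion stops.
Total rows emitted: 6.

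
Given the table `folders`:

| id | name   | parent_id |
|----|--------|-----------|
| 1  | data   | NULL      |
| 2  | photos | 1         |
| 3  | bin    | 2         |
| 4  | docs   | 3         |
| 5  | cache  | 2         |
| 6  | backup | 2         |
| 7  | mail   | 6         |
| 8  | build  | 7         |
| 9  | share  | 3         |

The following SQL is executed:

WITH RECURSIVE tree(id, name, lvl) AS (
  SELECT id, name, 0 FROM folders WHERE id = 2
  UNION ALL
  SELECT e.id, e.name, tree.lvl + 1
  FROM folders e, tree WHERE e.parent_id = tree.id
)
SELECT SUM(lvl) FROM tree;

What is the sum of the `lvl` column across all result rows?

12

Base: id=2 (photos) at lvl 0.
Iteration 1: rows with parent_id in {2} -> bin (id 3, lvl 1), cache (id 5, lvl 1), backup (id 6, lvl 1).
Iteration 2: rows with parent_id in {3,5,6} -> docs (id 4, lvl 2), mail (id 7, lvl 2), share (id 9, lvl 2).
Iteration 3: rows with parent_id in {4,7,9} -> build (id 8, lvl 3).
Iteration 4: no rows with parent_id in {8}; recursion stops.
SUM(lvl) = 0 + 1 + 1 + 1 + 2 + 2 + 2 + 3 = 12.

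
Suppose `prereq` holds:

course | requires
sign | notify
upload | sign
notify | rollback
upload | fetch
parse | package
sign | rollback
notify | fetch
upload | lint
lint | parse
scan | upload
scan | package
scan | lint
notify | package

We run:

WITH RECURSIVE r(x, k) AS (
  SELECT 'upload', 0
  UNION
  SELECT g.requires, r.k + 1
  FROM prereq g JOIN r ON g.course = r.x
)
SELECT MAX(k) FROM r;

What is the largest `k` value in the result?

Base: (upload, k=0).
Iteration 1: edges from {upload} -> (fetch, k=1), (lint, k=1), (sign, k=1).
Iteration 2: edges from {fetch,lint,sign} -> (notify, k=2), (parse, k=2), (rollback, k=2).
Iteration 3: edges from {notify,parse,rollback} -> (fetch, k=3), (package, k=3), (rollback, k=3). [UNION drops 1 duplicate row(s)]
Iteration 4: no outgoing edges from {fetch,package,rollback}; recursion stops.
k values: 0, 1, 1, 1, 2, 2, 2, 3, 3, 3; the maximum is 3.

3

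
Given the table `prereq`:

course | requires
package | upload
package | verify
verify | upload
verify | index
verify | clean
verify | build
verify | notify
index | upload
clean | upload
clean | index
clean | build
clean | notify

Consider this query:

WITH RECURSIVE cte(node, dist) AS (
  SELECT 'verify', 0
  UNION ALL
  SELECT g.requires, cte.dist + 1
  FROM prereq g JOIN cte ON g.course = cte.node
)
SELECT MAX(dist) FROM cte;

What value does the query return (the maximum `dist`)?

3

Base: (verify, dist=0).
Iteration 1: edges from {verify} -> (build, dist=1), (clean, dist=1), (index, dist=1), (notify, dist=1), (upload, dist=1).
Iteration 2: edges from {build,clean,index,notify,upload} -> (build, dist=2), (index, dist=2), (notify, dist=2), (upload, dist=2) x2. [UNION ALL keeps all 5 new rows, including repeats]
Iteration 3: edges from {build,index,notify,upload} -> (upload, dist=3).
Iteration 4: no outgoing edges from {upload}; recursion stops.
dist values: 0, 1, 1, 1, 1, 1, 2, 2, 2, 2, 2, 3; the maximum is 3.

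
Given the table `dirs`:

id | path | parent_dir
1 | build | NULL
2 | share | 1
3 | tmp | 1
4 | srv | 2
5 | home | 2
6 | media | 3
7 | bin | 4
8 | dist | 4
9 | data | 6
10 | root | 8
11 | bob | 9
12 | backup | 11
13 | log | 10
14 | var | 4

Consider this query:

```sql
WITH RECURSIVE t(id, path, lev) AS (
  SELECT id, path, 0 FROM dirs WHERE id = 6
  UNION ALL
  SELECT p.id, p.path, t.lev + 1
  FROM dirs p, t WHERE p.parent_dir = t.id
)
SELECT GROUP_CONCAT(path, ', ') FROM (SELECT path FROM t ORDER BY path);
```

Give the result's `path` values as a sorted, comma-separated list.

backup, bob, data, media

Base: id=6 (media) at lev 0.
Iteration 1: rows with parent_dir in {6} -> data (id 9, lev 1).
Iteration 2: rows with parent_dir in {9} -> bob (id 11, lev 2).
Iteration 3: rows with parent_dir in {11} -> backup (id 12, lev 3).
Iteration 4: no rows with parent_dir in {12}; recursion stops.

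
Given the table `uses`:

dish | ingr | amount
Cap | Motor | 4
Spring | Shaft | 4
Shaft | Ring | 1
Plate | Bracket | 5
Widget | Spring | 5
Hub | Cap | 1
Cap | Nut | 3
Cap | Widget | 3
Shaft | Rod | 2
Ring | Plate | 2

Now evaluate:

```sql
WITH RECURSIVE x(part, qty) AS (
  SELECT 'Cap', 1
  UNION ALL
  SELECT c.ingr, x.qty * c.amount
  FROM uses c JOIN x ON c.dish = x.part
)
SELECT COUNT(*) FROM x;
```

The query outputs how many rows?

10

Base: (Cap, qty=1).
Iteration 1: components of {Cap} -> Motor = 1*4 = 4, Nut = 1*3 = 3, Widget = 1*3 = 3.
Iteration 2: components of {Motor,Nut,Widget} -> Spring = 3*5 = 15.
Iteration 3: components of {Spring} -> Shaft = 15*4 = 60.
Iteration 4: components of {Shaft} -> Ring = 60*1 = 60, Rod = 60*2 = 120.
Iteration 5: components of {Ring,Rod} -> Plate = 60*2 = 120.
Iteration 6: components of {Plate} -> Bracket = 120*5 = 600.
Iteration 7: no further components; recursion stops.
Total rows emitted: 10.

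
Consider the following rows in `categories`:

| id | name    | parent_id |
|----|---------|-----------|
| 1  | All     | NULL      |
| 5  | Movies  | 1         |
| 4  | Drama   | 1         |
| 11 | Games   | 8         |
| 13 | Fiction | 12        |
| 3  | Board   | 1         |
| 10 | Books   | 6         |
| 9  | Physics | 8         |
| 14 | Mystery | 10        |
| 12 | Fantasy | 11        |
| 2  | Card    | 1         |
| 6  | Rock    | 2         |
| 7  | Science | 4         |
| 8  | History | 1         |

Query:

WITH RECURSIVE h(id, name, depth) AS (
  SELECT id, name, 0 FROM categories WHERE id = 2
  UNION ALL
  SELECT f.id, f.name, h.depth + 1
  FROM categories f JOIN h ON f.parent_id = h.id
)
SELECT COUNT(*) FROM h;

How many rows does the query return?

4

Base: id=2 (Card) at depth 0.
Iteration 1: rows with parent_id in {2} -> Rock (id 6, depth 1).
Iteration 2: rows with parent_id in {6} -> Books (id 10, depth 2).
Iteration 3: rows with parent_id in {10} -> Mystery (id 14, depth 3).
Iteration 4: no rows with parent_id in {14}; recursion stops.
Total rows emitted: 4.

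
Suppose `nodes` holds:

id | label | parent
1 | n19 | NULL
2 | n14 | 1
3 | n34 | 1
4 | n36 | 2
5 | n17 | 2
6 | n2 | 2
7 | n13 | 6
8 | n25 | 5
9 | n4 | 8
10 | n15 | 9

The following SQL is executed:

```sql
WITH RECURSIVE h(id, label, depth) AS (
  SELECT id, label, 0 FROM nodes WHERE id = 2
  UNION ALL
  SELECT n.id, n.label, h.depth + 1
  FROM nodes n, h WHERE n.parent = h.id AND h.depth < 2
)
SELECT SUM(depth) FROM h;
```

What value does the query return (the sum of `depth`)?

Base: id=2 (n14) at depth 0.
Iteration 1: rows with parent in {2} -> n36 (id 4, depth 1), n17 (id 5, depth 1), n2 (id 6, depth 1).
Iteration 2: rows with parent in {4,5,6} -> n13 (id 7, depth 2), n25 (id 8, depth 2).
Iteration 3: depth < 2 fails for all current rows; recursion stops.
SUM(depth) = 0 + 1 + 1 + 1 + 2 + 2 = 7.

7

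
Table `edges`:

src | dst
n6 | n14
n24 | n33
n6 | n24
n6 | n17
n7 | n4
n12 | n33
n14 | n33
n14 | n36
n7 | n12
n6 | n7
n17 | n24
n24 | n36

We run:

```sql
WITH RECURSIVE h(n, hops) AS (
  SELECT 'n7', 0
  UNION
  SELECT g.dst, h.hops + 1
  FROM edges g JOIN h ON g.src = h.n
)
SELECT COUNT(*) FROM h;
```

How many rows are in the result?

Base: (n7, hops=0).
Iteration 1: edges from {n7} -> (n12, hops=1), (n4, hops=1).
Iteration 2: edges from {n12,n4} -> (n33, hops=2).
Iteration 3: no outgoing edges from {n33}; recursion stops.
Total rows emitted: 4.

4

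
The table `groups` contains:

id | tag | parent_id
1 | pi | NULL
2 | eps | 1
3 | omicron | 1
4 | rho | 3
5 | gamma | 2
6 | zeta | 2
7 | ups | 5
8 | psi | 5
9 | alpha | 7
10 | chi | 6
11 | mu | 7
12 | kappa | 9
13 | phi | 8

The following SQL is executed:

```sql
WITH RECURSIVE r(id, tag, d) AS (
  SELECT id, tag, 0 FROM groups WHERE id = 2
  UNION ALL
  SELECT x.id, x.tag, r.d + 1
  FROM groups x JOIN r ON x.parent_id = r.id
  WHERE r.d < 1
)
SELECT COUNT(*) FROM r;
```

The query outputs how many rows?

3

Base: id=2 (eps) at d 0.
Iteration 1: rows with parent_id in {2} -> gamma (id 5, d 1), zeta (id 6, d 1).
Iteration 2: d < 1 fails for all current rows; recursion stops.
Total rows emitted: 3.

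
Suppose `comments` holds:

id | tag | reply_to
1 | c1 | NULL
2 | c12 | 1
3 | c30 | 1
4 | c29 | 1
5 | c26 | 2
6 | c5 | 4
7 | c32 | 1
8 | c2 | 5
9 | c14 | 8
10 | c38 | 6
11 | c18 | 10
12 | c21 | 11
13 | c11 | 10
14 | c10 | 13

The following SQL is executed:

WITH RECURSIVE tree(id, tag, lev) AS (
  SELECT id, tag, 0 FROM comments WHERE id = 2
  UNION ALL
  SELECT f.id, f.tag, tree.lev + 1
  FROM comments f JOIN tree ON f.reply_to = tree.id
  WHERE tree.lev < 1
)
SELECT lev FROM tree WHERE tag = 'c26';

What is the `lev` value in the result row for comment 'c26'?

Base: id=2 (c12) at lev 0.
Iteration 1: rows with reply_to in {2} -> c26 (id 5, lev 1).
Iteration 2: lev < 1 fails for all current rows; recursion stops.

1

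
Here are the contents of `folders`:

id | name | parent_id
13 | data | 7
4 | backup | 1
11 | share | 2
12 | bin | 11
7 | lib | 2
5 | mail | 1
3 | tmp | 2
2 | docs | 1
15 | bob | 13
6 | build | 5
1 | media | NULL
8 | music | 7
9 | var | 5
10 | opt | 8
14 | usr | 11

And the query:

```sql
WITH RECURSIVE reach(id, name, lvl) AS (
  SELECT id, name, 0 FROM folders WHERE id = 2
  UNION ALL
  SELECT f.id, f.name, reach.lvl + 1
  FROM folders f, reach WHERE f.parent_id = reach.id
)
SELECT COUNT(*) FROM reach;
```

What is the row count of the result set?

10

Base: id=2 (docs) at lvl 0.
Iteration 1: rows with parent_id in {2} -> tmp (id 3, lvl 1), lib (id 7, lvl 1), share (id 11, lvl 1).
Iteration 2: rows with parent_id in {3,7,11} -> music (id 8, lvl 2), bin (id 12, lvl 2), data (id 13, lvl 2), usr (id 14, lvl 2).
Iteration 3: rows with parent_id in {8,12,13,14} -> opt (id 10, lvl 3), bob (id 15, lvl 3).
Iteration 4: no rows with parent_id in {10,15}; recursion stops.
Total rows emitted: 10.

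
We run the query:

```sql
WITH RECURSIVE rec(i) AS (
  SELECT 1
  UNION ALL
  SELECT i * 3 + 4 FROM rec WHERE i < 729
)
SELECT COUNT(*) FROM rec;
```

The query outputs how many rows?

Base: i=1.
Iteration 1: 1 < 729 holds -> i = 1 * 3 + 4 = 7.
Iteration 2: 7 < 729 holds -> i = 7 * 3 + 4 = 25.
Iteration 3: 25 < 729 holds -> i = 25 * 3 + 4 = 79.
Iteration 4: 79 < 729 holds -> i = 79 * 3 + 4 = 241.
Iteration 5: 241 < 729 holds -> i = 241 * 3 + 4 = 727.
Iteration 6: 727 < 729 holds -> i = 727 * 3 + 4 = 2185.
Iteration 7: 2185 < 729 fails; recursion stops.
Total rows emitted: 7.

7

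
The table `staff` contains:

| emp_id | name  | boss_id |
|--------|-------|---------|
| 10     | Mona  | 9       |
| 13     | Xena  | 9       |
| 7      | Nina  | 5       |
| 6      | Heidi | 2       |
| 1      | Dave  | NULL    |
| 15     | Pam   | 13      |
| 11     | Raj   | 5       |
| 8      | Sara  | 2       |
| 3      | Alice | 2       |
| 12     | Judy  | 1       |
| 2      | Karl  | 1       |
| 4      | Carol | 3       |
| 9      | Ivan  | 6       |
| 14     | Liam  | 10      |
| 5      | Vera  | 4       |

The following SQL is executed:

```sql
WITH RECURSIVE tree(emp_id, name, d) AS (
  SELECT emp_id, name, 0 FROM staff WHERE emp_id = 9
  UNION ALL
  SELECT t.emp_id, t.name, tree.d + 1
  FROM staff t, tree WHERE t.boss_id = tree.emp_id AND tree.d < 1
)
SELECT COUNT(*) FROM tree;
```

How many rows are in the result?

3

Base: emp_id=9 (Ivan) at d 0.
Iteration 1: rows with boss_id in {9} -> Mona (id 10, d 1), Xena (id 13, d 1).
Iteration 2: d < 1 fails for all current rows; recursion stops.
Total rows emitted: 3.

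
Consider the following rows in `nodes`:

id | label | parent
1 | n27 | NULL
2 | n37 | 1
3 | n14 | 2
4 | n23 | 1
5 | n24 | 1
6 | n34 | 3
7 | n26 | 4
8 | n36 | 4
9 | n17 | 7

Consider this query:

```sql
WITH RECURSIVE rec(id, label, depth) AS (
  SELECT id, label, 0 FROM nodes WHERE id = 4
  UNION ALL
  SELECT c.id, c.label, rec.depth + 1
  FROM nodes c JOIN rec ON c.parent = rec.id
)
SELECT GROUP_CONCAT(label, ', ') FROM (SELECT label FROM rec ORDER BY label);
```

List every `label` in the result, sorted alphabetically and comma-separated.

n17, n23, n26, n36

Base: id=4 (n23) at depth 0.
Iteration 1: rows with parent in {4} -> n26 (id 7, depth 1), n36 (id 8, depth 1).
Iteration 2: rows with parent in {7,8} -> n17 (id 9, depth 2).
Iteration 3: no rows with parent in {9}; recursion stops.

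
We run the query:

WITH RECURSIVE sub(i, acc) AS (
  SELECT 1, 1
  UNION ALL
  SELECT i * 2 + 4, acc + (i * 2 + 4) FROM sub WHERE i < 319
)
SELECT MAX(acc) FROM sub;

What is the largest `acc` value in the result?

1243

Base: i=1, acc=1.
Iteration 1: 1 < 319 holds -> i = 1 * 2 + 4 = 6, acc = 1 + 6 = 7.
Iteration 2: 6 < 319 holds -> i = 6 * 2 + 4 = 16, acc = 7 + 16 = 23.
Iteration 3: 16 < 319 holds -> i = 16 * 2 + 4 = 36, acc = 23 + 36 = 59.
Iteration 4: 36 < 319 holds -> i = 36 * 2 + 4 = 76, acc = 59 + 76 = 135.
Iteration 5: 76 < 319 holds -> i = 76 * 2 + 4 = 156, acc = 135 + 156 = 291.
Iteration 6: 156 < 319 holds -> i = 156 * 2 + 4 = 316, acc = 291 + 316 = 607.
Iteration 7: 316 < 319 holds -> i = 316 * 2 + 4 = 636, acc = 607 + 636 = 1243.
Iteration 8: 636 < 319 fails; recursion stops.
acc values: 1, 7, 23, 59, 135, 291, 607, 1243; the maximum is 1243.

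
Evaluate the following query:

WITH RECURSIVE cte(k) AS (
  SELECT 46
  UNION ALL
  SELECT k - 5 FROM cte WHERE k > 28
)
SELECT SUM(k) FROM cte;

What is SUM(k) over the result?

180

Base: k=46.
Iteration 1: 46 > 28 holds -> k = 46 - 5 = 41.
Iteration 2: 41 > 28 holds -> k = 41 - 5 = 36.
Iteration 3: 36 > 28 holds -> k = 36 - 5 = 31.
Iteration 4: 31 > 28 holds -> k = 31 - 5 = 26.
Iteration 5: 26 > 28 fails; recursion stops.
SUM(k) = 46 + 41 + 36 + 31 + 26 = 180.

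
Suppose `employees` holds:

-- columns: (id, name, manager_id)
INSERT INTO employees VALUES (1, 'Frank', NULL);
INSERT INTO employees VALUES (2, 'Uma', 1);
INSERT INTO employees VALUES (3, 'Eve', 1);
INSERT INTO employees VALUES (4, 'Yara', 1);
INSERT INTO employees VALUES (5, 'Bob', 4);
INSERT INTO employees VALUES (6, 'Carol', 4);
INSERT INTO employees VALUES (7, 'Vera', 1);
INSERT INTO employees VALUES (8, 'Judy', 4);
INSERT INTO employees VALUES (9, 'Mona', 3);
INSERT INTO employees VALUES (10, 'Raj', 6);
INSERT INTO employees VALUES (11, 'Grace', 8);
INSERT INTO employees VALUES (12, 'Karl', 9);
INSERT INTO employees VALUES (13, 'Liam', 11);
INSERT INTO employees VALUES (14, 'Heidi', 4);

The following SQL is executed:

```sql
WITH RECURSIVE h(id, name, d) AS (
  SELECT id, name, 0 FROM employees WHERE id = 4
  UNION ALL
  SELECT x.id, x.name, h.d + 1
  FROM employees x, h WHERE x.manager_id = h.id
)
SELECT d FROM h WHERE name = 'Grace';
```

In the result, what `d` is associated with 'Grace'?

2

Base: id=4 (Yara) at d 0.
Iteration 1: rows with manager_id in {4} -> Bob (id 5, d 1), Carol (id 6, d 1), Judy (id 8, d 1), Heidi (id 14, d 1).
Iteration 2: rows with manager_id in {5,6,8,14} -> Raj (id 10, d 2), Grace (id 11, d 2).
Iteration 3: rows with manager_id in {10,11} -> Liam (id 13, d 3).
Iteration 4: no rows with manager_id in {13}; recursion stops.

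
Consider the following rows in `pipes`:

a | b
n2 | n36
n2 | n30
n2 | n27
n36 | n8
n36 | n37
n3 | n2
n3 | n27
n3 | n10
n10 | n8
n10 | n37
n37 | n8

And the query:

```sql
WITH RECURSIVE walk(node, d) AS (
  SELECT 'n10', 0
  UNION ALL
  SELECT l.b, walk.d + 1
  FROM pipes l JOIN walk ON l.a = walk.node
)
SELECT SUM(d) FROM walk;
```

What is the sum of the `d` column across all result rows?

4

Base: (n10, d=0).
Iteration 1: edges from {n10} -> (n37, d=1), (n8, d=1).
Iteration 2: edges from {n37,n8} -> (n8, d=2).
Iteration 3: no outgoing edges from {n8}; recursion stops.
SUM(d) = 0 + 1 + 1 + 2 = 4.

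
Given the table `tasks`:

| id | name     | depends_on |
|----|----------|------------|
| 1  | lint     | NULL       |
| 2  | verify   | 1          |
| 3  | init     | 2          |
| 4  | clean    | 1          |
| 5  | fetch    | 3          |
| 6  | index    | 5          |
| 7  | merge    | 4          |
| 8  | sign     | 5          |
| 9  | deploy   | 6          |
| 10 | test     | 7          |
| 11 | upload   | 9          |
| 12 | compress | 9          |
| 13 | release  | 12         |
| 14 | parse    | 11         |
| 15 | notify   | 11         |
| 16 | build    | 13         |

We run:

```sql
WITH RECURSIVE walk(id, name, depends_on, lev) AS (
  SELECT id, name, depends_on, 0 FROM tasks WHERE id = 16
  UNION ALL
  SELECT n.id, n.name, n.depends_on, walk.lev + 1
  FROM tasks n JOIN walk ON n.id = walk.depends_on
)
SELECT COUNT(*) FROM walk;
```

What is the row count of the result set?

Base: id=16 (build), depends_on=13, lev 0.
Iteration 1: join on id=13 -> release (id 13, depends_on=12, lev 1).
Iteration 2: join on id=12 -> compress (id 12, depends_on=9, lev 2).
Iteration 3: join on id=9 -> deploy (id 9, depends_on=6, lev 3).
Iteration 4: join on id=6 -> index (id 6, depends_on=5, lev 4).
Iteration 5: join on id=5 -> fetch (id 5, depends_on=3, lev 5).
Iteration 6: join on id=3 -> init (id 3, depends_on=2, lev 6).
Iteration 7: join on id=2 -> verify (id 2, depends_on=1, lev 7).
Iteration 8: join on id=1 -> lint (id 1, depends_on=NULL, lev 8).
Iteration 9: depends_on is NULL; no match; recursion stops.
Total rows emitted: 9.

9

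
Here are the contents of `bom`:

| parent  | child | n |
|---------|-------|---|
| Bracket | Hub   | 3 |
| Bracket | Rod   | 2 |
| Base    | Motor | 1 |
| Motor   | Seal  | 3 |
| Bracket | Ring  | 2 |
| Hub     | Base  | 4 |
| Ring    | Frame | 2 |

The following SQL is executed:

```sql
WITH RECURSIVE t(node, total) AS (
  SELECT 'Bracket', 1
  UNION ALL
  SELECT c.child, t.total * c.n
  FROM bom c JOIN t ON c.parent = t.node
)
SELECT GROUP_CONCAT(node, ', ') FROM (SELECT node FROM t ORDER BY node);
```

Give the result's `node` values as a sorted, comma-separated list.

Base, Bracket, Frame, Hub, Motor, Ring, Rod, Seal

Base: (Bracket, total=1).
Iteration 1: components of {Bracket} -> Hub = 1*3 = 3, Ring = 1*2 = 2, Rod = 1*2 = 2.
Iteration 2: components of {Hub,Ring,Rod} -> Base = 3*4 = 12, Frame = 2*2 = 4.
Iteration 3: components of {Base,Frame} -> Motor = 12*1 = 12.
Iteration 4: components of {Motor} -> Seal = 12*3 = 36.
Iteration 5: no further components; recursion stops.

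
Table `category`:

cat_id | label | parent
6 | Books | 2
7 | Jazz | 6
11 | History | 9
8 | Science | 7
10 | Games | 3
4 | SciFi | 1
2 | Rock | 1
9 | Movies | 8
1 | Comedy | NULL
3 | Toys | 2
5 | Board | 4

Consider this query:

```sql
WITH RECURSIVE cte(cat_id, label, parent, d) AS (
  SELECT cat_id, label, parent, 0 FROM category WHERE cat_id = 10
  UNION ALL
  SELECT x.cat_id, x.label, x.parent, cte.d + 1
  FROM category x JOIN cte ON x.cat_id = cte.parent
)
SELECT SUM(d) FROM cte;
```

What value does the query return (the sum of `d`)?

Base: cat_id=10 (Games), parent=3, d 0.
Iteration 1: join on cat_id=3 -> Toys (id 3, parent=2, d 1).
Iteration 2: join on cat_id=2 -> Rock (id 2, parent=1, d 2).
Iteration 3: join on cat_id=1 -> Comedy (id 1, parent=NULL, d 3).
Iteration 4: parent is NULL; no match; recursion stops.
SUM(d) = 0 + 1 + 2 + 3 = 6.

6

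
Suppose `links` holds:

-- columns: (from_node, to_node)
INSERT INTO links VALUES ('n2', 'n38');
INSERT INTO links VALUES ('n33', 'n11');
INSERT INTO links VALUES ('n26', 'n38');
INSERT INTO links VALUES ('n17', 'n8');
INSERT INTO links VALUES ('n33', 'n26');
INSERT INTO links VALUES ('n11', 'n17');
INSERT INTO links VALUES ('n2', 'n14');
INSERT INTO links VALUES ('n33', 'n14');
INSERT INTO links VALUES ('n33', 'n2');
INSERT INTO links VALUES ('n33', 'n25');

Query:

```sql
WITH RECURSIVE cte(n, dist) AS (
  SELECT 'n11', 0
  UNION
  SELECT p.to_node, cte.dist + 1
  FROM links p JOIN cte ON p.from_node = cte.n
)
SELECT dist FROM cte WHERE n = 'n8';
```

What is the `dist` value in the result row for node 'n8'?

2

Base: (n11, dist=0).
Iteration 1: edges from {n11} -> (n17, dist=1).
Iteration 2: edges from {n17} -> (n8, dist=2).
Iteration 3: no outgoing edges from {n8}; recursion stops.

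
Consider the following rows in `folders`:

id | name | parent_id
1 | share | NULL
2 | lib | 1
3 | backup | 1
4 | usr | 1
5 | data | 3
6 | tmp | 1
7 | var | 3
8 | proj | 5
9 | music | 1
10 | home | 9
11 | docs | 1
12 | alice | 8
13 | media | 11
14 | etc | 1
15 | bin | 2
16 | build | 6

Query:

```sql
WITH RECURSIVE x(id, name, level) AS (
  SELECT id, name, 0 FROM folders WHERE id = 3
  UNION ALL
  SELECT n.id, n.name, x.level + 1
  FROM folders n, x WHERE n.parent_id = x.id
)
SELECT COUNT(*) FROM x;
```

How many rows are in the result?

Base: id=3 (backup) at level 0.
Iteration 1: rows with parent_id in {3} -> data (id 5, level 1), var (id 7, level 1).
Iteration 2: rows with parent_id in {5,7} -> proj (id 8, level 2).
Iteration 3: rows with parent_id in {8} -> alice (id 12, level 3).
Iteration 4: no rows with parent_id in {12}; recursion stops.
Total rows emitted: 5.

5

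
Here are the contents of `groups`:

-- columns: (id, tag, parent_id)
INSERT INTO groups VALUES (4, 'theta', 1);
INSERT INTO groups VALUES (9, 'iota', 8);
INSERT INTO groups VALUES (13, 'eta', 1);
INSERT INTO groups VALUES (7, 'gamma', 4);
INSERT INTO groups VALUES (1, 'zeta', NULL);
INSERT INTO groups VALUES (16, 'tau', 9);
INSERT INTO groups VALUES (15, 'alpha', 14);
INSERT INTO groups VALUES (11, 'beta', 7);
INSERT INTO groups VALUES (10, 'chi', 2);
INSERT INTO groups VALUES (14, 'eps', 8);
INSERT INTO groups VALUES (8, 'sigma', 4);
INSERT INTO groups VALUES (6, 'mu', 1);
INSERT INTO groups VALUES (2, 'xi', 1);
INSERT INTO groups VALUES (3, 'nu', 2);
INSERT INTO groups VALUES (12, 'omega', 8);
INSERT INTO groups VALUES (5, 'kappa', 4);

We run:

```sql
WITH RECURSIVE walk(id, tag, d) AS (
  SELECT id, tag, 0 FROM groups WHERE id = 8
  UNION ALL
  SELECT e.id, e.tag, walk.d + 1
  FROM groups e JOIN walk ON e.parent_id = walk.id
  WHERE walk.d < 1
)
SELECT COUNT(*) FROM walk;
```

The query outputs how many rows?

4

Base: id=8 (sigma) at d 0.
Iteration 1: rows with parent_id in {8} -> iota (id 9, d 1), omega (id 12, d 1), eps (id 14, d 1).
Iteration 2: d < 1 fails for all current rows; recursion stops.
Total rows emitted: 4.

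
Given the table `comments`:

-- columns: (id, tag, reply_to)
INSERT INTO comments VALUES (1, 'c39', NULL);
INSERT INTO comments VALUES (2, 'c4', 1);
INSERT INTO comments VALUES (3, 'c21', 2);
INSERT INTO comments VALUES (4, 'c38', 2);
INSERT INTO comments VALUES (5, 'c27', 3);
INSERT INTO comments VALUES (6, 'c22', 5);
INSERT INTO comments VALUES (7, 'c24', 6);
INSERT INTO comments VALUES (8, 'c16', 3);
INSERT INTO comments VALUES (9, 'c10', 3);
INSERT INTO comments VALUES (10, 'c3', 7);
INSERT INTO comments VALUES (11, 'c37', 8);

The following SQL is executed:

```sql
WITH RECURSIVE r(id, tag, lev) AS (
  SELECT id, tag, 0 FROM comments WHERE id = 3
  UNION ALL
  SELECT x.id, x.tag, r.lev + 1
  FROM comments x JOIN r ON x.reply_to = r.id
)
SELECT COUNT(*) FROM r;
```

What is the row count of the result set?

Base: id=3 (c21) at lev 0.
Iteration 1: rows with reply_to in {3} -> c27 (id 5, lev 1), c16 (id 8, lev 1), c10 (id 9, lev 1).
Iteration 2: rows with reply_to in {5,8,9} -> c22 (id 6, lev 2), c37 (id 11, lev 2).
Iteration 3: rows with reply_to in {6,11} -> c24 (id 7, lev 3).
Iteration 4: rows with reply_to in {7} -> c3 (id 10, lev 4).
Iteration 5: no rows with reply_to in {10}; recursion stops.
Total rows emitted: 8.

8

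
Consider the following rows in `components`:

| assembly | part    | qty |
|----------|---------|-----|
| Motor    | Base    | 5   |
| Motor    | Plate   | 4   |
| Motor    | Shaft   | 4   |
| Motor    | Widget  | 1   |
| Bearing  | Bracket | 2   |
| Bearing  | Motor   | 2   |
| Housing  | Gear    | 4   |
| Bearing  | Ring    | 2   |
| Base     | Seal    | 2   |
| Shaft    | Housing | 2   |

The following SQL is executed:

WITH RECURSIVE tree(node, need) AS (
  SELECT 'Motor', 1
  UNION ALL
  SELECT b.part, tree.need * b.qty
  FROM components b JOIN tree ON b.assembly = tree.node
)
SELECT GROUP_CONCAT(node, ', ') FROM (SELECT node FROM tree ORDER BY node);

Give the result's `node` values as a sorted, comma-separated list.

Base, Gear, Housing, Motor, Plate, Seal, Shaft, Widget

Base: (Motor, need=1).
Iteration 1: components of {Motor} -> Base = 1*5 = 5, Plate = 1*4 = 4, Shaft = 1*4 = 4, Widget = 1*1 = 1.
Iteration 2: components of {Base,Plate,Shaft,Widget} -> Housing = 4*2 = 8, Seal = 5*2 = 10.
Iteration 3: components of {Housing,Seal} -> Gear = 8*4 = 32.
Iteration 4: no further components; recursion stops.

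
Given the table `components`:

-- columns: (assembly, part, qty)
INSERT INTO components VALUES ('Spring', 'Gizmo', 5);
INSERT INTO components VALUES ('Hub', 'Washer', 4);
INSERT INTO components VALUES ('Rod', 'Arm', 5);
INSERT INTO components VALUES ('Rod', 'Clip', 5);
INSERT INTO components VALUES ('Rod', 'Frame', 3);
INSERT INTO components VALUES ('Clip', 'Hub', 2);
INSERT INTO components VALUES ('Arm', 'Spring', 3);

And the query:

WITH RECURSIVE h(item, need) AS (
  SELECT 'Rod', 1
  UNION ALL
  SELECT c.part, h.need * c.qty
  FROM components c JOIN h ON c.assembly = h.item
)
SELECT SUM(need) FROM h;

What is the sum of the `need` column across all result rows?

Base: (Rod, need=1).
Iteration 1: components of {Rod} -> Arm = 1*5 = 5, Clip = 1*5 = 5, Frame = 1*3 = 3.
Iteration 2: components of {Arm,Clip,Frame} -> Hub = 5*2 = 10, Spring = 5*3 = 15.
Iteration 3: components of {Hub,Spring} -> Gizmo = 15*5 = 75, Washer = 10*4 = 40.
Iteration 4: no further components; recursion stops.
SUM(need) = 1 + 5 + 3 + 5 + 15 + 10 + 75 + 40 = 154.

154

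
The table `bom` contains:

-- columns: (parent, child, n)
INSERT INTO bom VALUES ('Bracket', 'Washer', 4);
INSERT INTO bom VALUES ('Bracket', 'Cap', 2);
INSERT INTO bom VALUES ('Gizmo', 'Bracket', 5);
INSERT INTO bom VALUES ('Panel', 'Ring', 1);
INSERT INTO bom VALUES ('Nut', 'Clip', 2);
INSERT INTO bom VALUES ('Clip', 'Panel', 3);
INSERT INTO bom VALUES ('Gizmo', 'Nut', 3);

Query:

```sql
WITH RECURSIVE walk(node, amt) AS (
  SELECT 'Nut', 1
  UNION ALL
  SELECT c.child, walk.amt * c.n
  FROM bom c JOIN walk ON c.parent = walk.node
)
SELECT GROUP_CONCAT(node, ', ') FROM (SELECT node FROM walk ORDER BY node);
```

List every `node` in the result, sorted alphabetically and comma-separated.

Clip, Nut, Panel, Ring

Base: (Nut, amt=1).
Iteration 1: components of {Nut} -> Clip = 1*2 = 2.
Iteration 2: components of {Clip} -> Panel = 2*3 = 6.
Iteration 3: components of {Panel} -> Ring = 6*1 = 6.
Iteration 4: no further components; recursion stops.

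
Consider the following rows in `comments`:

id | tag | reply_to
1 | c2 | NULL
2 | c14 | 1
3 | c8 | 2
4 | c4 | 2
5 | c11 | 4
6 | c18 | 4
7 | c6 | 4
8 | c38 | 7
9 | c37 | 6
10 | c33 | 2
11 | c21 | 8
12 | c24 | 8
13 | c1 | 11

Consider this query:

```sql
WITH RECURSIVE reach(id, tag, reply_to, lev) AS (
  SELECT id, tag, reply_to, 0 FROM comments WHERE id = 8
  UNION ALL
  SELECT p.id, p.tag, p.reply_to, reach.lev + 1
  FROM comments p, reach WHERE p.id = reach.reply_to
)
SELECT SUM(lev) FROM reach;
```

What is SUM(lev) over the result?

Base: id=8 (c38), reply_to=7, lev 0.
Iteration 1: join on id=7 -> c6 (id 7, reply_to=4, lev 1).
Iteration 2: join on id=4 -> c4 (id 4, reply_to=2, lev 2).
Iteration 3: join on id=2 -> c14 (id 2, reply_to=1, lev 3).
Iteration 4: join on id=1 -> c2 (id 1, reply_to=NULL, lev 4).
Iteration 5: reply_to is NULL; no match; recursion stops.
SUM(lev) = 0 + 1 + 2 + 3 + 4 = 10.

10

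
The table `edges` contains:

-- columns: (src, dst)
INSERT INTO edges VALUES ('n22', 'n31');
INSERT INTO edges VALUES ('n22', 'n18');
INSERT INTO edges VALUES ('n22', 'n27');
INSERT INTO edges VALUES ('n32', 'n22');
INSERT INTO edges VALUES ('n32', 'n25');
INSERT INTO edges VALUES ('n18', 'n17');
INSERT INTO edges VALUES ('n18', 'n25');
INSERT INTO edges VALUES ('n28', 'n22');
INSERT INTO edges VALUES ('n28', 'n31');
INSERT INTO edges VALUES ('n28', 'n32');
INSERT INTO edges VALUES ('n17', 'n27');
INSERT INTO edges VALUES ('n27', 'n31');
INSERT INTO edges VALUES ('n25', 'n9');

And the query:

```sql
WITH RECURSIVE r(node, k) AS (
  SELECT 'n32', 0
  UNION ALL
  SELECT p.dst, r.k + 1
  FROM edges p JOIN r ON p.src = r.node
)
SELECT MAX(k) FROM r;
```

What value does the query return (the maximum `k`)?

Base: (n32, k=0).
Iteration 1: edges from {n32} -> (n22, k=1), (n25, k=1).
Iteration 2: edges from {n22,n25} -> (n18, k=2), (n27, k=2), (n31, k=2), (n9, k=2).
Iteration 3: edges from {n18,n27,n31,n9} -> (n17, k=3), (n25, k=3), (n31, k=3).
Iteration 4: edges from {n17,n25,n31} -> (n27, k=4), (n9, k=4).
Iteration 5: edges from {n27,n9} -> (n31, k=5).
Iteration 6: no outgoing edges from {n31}; recursion stops.
k values: 0, 1, 1, 2, 2, 2, 2, 3, 3, 3, 4, 4, 5; the maximum is 5.

5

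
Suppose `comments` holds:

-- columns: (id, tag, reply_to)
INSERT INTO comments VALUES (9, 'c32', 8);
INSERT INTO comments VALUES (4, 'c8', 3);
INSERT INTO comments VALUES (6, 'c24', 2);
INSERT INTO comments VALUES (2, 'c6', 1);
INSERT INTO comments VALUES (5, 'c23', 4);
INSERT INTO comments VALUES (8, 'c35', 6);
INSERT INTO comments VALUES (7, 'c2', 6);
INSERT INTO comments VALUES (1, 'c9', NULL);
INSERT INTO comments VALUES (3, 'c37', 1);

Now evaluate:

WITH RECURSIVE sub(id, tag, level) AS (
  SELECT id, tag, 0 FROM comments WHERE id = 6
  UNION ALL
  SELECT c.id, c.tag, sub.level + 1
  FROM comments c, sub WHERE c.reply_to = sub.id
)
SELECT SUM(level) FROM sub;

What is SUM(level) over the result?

4

Base: id=6 (c24) at level 0.
Iteration 1: rows with reply_to in {6} -> c2 (id 7, level 1), c35 (id 8, level 1).
Iteration 2: rows with reply_to in {7,8} -> c32 (id 9, level 2).
Iteration 3: no rows with reply_to in {9}; recursion stops.
SUM(level) = 0 + 1 + 1 + 2 = 4.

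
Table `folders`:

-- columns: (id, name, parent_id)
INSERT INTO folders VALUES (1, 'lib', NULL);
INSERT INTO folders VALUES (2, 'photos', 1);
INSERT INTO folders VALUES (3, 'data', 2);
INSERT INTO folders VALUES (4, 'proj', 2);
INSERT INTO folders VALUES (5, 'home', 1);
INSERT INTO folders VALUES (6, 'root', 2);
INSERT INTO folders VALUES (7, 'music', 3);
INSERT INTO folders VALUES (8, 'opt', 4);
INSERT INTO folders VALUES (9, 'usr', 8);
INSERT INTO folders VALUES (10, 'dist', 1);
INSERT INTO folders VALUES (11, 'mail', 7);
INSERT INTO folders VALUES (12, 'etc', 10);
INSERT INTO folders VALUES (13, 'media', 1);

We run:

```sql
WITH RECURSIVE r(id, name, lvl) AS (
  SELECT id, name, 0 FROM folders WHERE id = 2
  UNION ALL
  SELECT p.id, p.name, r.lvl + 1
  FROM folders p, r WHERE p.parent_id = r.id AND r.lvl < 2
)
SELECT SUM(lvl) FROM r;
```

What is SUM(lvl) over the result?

Base: id=2 (photos) at lvl 0.
Iteration 1: rows with parent_id in {2} -> data (id 3, lvl 1), proj (id 4, lvl 1), root (id 6, lvl 1).
Iteration 2: rows with parent_id in {3,4,6} -> music (id 7, lvl 2), opt (id 8, lvl 2).
Iteration 3: lvl < 2 fails for all current rows; recursion stops.
SUM(lvl) = 0 + 1 + 1 + 1 + 2 + 2 = 7.

7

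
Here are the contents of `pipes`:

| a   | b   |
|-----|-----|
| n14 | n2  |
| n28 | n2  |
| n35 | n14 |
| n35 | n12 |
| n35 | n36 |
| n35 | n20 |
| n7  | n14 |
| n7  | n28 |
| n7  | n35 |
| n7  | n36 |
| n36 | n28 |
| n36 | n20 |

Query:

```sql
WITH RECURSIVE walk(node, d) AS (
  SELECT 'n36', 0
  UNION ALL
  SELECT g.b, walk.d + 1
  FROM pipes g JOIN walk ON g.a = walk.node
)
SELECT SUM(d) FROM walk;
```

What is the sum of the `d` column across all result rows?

4

Base: (n36, d=0).
Iteration 1: edges from {n36} -> (n20, d=1), (n28, d=1).
Iteration 2: edges from {n20,n28} -> (n2, d=2).
Iteration 3: no outgoing edges from {n2}; recursion stops.
SUM(d) = 0 + 1 + 1 + 2 = 4.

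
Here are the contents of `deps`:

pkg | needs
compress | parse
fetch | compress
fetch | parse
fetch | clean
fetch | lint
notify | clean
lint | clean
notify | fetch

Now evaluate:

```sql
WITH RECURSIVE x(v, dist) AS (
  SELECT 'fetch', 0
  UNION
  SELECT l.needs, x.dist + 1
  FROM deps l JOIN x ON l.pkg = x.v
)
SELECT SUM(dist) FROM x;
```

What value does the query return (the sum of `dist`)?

8

Base: (fetch, dist=0).
Iteration 1: edges from {fetch} -> (clean, dist=1), (compress, dist=1), (lint, dist=1), (parse, dist=1).
Iteration 2: edges from {clean,compress,lint,parse} -> (clean, dist=2), (parse, dist=2).
Iteration 3: no outgoing edges from {clean,parse}; recursion stops.
SUM(dist) = 0 + 1 + 1 + 1 + 1 + 2 + 2 = 8.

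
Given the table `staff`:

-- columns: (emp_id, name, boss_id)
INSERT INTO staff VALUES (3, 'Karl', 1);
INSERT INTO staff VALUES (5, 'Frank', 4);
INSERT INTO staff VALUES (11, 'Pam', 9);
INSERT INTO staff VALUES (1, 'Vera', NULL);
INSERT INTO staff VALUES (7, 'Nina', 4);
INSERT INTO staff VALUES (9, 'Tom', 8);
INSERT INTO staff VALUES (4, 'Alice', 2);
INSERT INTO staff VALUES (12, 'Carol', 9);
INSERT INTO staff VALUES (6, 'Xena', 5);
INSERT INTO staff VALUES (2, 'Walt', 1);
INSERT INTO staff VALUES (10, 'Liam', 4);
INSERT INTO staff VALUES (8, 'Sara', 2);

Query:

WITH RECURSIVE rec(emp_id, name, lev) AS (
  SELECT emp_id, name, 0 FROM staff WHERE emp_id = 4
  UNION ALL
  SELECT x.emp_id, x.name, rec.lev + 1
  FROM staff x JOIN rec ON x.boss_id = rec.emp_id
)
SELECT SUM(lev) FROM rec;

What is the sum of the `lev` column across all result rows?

Base: emp_id=4 (Alice) at lev 0.
Iteration 1: rows with boss_id in {4} -> Frank (id 5, lev 1), Nina (id 7, lev 1), Liam (id 10, lev 1).
Iteration 2: rows with boss_id in {5,7,10} -> Xena (id 6, lev 2).
Iteration 3: no rows with boss_id in {6}; recursion stops.
SUM(lev) = 0 + 1 + 1 + 1 + 2 = 5.

5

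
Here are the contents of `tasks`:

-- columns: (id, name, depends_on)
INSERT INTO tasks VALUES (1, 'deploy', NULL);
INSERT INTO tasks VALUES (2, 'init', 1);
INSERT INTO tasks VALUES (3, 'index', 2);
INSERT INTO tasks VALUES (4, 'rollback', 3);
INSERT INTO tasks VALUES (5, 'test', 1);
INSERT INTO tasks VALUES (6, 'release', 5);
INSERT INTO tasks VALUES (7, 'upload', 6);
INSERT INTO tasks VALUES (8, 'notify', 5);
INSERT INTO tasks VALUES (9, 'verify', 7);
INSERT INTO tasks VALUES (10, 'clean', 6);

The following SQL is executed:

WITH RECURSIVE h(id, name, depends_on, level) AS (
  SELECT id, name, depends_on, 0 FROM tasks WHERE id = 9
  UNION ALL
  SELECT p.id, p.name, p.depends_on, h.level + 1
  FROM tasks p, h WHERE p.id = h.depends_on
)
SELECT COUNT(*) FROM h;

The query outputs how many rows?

5

Base: id=9 (verify), depends_on=7, level 0.
Iteration 1: join on id=7 -> upload (id 7, depends_on=6, level 1).
Iteration 2: join on id=6 -> release (id 6, depends_on=5, level 2).
Iteration 3: join on id=5 -> test (id 5, depends_on=1, level 3).
Iteration 4: join on id=1 -> deploy (id 1, depends_on=NULL, level 4).
Iteration 5: depends_on is NULL; no match; recursion stops.
Total rows emitted: 5.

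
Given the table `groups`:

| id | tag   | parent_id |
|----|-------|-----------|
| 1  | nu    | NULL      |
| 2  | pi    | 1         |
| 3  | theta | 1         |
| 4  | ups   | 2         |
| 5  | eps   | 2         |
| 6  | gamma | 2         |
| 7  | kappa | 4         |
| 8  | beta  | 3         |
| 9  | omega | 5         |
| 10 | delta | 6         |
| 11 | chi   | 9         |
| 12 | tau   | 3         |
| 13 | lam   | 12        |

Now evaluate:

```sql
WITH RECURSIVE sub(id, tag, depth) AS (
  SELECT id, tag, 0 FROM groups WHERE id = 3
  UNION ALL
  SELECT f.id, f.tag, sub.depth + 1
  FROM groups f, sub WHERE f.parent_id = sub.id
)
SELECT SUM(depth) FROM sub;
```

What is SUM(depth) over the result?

4

Base: id=3 (theta) at depth 0.
Iteration 1: rows with parent_id in {3} -> beta (id 8, depth 1), tau (id 12, depth 1).
Iteration 2: rows with parent_id in {8,12} -> lam (id 13, depth 2).
Iteration 3: no rows with parent_id in {13}; recursion stops.
SUM(depth) = 0 + 1 + 1 + 2 = 4.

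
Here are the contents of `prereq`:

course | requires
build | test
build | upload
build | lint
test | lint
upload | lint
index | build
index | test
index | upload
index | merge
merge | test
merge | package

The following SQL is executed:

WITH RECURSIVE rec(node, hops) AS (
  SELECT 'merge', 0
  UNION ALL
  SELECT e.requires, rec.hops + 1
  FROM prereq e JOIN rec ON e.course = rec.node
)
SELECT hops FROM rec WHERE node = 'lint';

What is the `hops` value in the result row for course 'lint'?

2

Base: (merge, hops=0).
Iteration 1: edges from {merge} -> (package, hops=1), (test, hops=1).
Iteration 2: edges from {package,test} -> (lint, hops=2).
Iteration 3: no outgoing edges from {lint}; recursion stops.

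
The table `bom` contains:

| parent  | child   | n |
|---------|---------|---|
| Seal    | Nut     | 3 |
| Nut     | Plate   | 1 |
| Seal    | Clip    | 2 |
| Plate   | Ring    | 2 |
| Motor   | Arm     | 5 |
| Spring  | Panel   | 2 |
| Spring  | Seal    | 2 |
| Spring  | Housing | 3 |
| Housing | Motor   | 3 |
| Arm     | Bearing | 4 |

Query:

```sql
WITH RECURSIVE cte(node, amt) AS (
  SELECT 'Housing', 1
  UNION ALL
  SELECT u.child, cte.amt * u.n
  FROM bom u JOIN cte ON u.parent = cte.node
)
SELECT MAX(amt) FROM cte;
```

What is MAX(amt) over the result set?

60

Base: (Housing, amt=1).
Iteration 1: components of {Housing} -> Motor = 1*3 = 3.
Iteration 2: components of {Motor} -> Arm = 3*5 = 15.
Iteration 3: components of {Arm} -> Bearing = 15*4 = 60.
Iteration 4: no further components; recursion stops.
amt values: 1, 3, 15, 60; the maximum is 60.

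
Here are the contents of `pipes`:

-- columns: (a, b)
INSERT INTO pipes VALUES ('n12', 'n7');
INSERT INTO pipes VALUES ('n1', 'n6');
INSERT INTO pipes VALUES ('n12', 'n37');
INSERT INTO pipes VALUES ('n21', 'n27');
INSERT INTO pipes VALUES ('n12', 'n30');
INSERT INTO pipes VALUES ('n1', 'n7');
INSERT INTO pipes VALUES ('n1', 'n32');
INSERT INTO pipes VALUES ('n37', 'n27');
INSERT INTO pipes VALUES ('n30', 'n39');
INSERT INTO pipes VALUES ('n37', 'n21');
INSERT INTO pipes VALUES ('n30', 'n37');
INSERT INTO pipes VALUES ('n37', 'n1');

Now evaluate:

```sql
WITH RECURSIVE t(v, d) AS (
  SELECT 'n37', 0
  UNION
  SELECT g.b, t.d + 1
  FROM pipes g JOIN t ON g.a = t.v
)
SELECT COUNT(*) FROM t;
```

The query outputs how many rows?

Base: (n37, d=0).
Iteration 1: edges from {n37} -> (n1, d=1), (n21, d=1), (n27, d=1).
Iteration 2: edges from {n1,n21,n27} -> (n27, d=2), (n32, d=2), (n6, d=2), (n7, d=2).
Iteration 3: no outgoing edges from {n27,n32,n6,n7}; recursion stops.
Total rows emitted: 8.

8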